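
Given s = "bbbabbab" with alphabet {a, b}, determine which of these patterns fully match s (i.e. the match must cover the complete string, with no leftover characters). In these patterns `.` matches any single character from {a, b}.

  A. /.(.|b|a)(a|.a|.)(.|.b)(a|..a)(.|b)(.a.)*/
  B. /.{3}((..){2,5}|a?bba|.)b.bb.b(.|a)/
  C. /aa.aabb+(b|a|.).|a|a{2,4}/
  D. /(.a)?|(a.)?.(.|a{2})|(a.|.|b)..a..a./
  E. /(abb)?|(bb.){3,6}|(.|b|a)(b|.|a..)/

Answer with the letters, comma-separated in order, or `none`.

A, D

A → match
B → no match
C → no match
D → match
E → no match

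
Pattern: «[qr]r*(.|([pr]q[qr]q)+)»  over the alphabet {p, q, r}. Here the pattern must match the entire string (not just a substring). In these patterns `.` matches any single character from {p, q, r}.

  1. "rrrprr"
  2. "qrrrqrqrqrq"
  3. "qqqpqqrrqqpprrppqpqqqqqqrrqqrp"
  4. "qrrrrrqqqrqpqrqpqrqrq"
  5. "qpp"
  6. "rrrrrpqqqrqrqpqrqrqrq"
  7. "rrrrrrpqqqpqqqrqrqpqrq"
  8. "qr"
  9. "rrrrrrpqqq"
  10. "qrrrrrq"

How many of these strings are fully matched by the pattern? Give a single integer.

1 → no match
2 → match
3 → no match
4 → no match
5 → no match
6 → match
7 → match
8 → match
9 → match
10 → match
Total matched: 6

6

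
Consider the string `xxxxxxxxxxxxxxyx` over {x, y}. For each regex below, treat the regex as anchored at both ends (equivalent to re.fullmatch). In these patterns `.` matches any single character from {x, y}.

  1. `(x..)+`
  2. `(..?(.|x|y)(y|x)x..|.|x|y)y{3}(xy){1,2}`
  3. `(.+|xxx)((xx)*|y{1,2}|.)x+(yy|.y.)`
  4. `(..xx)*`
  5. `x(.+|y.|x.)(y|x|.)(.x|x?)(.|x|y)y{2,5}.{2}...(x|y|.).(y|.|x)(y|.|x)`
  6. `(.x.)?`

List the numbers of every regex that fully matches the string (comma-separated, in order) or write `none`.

1 → no match
2 → no match — must end with `xy`
3 → match
4 → no match
5 → no match
6 → no match

3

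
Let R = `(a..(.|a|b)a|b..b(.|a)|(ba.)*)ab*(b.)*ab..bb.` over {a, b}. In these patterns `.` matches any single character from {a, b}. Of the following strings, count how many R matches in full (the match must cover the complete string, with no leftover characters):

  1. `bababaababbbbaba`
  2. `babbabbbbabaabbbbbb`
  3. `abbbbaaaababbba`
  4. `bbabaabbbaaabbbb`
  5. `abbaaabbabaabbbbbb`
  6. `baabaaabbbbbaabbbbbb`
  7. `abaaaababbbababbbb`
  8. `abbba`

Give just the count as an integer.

1 → no match
2 → no match
3 → no match
4 → no match
5 → match
6 → match
7 → no match
8. `abbba` → no match
Total matched: 2

2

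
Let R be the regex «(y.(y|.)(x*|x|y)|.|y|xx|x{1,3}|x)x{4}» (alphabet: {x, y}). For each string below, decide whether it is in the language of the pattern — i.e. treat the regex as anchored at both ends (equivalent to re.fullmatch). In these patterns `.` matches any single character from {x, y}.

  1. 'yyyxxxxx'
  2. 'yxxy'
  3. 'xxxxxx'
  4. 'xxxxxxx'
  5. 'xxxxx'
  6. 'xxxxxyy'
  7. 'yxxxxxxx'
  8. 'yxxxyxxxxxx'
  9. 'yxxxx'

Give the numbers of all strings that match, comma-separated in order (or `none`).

1. 'yyyxxxxx' → match
2. 'yxxy' → no match — must end with 'x'
3. 'xxxxxx' → match
4. 'xxxxxxx' → match
5. 'xxxxx' → match
6. 'xxxxxyy' → no match — must end with 'x'
7. 'yxxxxxxx' → match
8. 'yxxxyxxxxxx' → no match
9. 'yxxxx' → match

1, 3, 4, 5, 7, 9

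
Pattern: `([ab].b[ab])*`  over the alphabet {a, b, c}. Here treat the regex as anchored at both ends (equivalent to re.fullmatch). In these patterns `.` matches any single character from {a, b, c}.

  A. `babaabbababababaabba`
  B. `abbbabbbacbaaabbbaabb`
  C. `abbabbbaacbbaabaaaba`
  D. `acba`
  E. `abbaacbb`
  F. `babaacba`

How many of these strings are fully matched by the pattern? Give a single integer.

A → match
B → no match
C → match
D. `acba` → match
E. `abbaacbb` → match
F. `babaacba` → match
Total matched: 5

5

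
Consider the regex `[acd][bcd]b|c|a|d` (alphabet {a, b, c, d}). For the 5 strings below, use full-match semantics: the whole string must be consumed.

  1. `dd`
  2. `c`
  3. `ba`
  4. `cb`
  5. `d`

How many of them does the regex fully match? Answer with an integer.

1. `dd` → no match
2. `c` → match
3. `ba` → no match
4. `cb` → no match
5. `d` → match
Total matched: 2

2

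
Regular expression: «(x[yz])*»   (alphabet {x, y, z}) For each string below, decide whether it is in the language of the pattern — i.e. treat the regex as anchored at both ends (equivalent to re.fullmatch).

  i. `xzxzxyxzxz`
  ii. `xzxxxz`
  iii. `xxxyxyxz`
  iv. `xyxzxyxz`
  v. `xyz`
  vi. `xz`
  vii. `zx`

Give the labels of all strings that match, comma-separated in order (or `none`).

i → match
ii → no match
iii → no match
iv → match
v → no match
vi → match
vii → no match

i, iv, vi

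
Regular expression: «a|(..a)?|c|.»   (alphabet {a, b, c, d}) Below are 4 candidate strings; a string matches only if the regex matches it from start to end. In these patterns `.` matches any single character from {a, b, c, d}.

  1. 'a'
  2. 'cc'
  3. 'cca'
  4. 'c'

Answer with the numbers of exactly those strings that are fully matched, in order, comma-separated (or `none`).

1, 3, 4

1 → match
2 → no match
3 → match
4 → match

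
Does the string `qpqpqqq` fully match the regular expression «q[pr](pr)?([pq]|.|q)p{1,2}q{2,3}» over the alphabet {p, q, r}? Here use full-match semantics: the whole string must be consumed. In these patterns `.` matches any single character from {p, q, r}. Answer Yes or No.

Yes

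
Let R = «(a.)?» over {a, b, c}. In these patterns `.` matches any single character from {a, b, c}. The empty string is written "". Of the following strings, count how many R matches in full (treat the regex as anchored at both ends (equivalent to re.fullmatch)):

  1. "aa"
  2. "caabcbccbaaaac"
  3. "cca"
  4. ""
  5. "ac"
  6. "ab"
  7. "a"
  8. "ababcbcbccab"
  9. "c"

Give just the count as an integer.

1. "aa" → match
2 → no match
3. "cca" → no match
4. "" → match
5. "ac" → match
6. "ab" → match
7. "a" → no match
8. "ababcbcbccab" → no match
9. "c" → no match
Total matched: 4

4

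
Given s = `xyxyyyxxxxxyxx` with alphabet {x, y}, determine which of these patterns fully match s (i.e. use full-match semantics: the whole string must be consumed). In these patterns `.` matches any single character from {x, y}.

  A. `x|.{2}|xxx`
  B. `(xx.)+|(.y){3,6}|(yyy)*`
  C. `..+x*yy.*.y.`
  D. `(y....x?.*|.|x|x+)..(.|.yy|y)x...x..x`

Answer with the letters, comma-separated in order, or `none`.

A → no match
B → no match
C → no match
D → match

D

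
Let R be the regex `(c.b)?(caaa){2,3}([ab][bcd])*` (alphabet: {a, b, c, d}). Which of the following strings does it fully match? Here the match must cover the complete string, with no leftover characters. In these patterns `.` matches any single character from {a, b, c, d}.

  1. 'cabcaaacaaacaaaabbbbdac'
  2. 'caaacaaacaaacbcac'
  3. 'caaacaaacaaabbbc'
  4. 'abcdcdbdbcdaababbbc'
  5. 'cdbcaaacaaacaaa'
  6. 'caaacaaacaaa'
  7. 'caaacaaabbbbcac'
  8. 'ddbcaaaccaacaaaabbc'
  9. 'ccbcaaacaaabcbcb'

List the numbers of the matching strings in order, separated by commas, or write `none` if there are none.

1, 3, 5, 6

1 → match
2 → no match
3 → match
4 → no match
5 → match
6 → match
7 → no match
8 → no match
9 → no match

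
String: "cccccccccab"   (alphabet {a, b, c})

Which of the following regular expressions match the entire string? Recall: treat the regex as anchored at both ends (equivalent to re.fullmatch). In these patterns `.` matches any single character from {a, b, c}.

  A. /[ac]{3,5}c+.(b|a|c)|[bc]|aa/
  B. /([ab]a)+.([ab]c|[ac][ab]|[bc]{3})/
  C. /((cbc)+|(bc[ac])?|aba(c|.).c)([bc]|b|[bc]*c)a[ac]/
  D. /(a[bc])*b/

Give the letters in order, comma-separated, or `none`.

A

A → match
B → no match
C → no match
D → no match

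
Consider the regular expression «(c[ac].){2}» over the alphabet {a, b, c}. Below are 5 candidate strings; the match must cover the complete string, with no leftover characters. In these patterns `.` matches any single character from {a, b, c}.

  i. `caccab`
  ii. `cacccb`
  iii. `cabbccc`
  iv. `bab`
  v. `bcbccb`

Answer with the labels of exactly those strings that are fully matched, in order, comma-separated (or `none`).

i → match
ii → match
iii → no match
iv → no match — must start with `c`
v → no match — must start with `c`

i, ii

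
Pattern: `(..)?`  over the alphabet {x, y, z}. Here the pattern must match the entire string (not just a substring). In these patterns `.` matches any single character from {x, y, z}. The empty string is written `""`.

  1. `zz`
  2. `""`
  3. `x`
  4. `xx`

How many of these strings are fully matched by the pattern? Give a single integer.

1 → match
2 → match
3 → no match
4 → match
Total matched: 3

3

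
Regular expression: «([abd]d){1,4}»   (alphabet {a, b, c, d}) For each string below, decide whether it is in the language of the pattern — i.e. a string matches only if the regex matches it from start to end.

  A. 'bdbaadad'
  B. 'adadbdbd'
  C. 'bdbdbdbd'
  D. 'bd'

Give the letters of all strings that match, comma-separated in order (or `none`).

A → no match
B → match
C → match
D → match

B, C, D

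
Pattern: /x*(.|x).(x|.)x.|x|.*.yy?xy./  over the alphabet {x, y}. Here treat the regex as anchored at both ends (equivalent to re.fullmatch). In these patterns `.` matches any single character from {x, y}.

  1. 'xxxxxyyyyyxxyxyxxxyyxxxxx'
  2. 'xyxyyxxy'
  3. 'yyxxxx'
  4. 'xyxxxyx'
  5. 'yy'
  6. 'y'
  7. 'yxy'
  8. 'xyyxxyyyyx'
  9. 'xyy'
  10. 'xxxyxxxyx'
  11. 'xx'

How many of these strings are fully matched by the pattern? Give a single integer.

1 → no match
2. 'xyxyyxxy' → no match
3. 'yyxxxx' → no match
4. 'xyxxxyx' → no match
5. 'yy' → no match
6. 'y' → no match
7. 'yxy' → no match
8. 'xyyxxyyyyx' → no match
9. 'xyy' → no match
10. 'xxxyxxxyx' → no match
11. 'xx' → no match
Total matched: 0

0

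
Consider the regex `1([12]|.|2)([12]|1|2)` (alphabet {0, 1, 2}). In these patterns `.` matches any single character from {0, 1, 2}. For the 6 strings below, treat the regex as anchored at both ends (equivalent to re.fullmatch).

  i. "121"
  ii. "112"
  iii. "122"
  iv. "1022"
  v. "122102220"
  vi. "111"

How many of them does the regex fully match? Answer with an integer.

4

i → match
ii → match
iii → match
iv → no match
v → no match
vi → match
Total matched: 4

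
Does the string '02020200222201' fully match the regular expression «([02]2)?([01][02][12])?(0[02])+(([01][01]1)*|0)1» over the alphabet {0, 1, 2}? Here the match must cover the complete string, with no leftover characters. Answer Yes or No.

No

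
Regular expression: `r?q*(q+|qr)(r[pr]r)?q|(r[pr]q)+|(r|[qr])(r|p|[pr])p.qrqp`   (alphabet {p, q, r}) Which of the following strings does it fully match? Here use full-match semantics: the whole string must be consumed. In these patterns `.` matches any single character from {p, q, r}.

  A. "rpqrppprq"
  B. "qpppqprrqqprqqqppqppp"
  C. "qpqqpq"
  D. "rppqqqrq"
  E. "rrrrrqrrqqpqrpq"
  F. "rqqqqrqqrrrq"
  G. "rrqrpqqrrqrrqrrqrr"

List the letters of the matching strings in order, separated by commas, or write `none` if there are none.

A. "rpqrppprq" → no match
B → no match
C. "qpqqpq" → no match
D. "rppqqqrq" → no match
E → no match
F. "rqqqqrqqrrrq" → no match
G → no match

none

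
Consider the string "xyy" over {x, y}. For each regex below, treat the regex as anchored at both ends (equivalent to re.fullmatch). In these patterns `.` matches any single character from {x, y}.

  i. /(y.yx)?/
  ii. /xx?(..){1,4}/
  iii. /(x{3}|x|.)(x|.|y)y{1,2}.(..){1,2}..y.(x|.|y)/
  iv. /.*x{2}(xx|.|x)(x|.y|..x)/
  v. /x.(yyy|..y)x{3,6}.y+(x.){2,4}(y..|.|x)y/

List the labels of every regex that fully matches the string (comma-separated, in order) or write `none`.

i → no match
ii → match
iii → no match
iv → no match
v → no match

ii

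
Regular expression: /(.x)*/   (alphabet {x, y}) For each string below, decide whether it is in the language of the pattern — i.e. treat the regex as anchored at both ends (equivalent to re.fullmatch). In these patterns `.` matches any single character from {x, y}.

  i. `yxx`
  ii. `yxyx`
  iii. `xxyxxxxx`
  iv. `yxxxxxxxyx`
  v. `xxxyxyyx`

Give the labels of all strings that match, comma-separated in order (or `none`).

i → no match
ii → match
iii → match
iv → match
v → no match

ii, iii, iv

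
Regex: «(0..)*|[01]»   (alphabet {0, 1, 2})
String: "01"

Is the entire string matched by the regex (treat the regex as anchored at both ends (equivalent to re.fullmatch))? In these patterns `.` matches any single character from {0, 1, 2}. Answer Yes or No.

No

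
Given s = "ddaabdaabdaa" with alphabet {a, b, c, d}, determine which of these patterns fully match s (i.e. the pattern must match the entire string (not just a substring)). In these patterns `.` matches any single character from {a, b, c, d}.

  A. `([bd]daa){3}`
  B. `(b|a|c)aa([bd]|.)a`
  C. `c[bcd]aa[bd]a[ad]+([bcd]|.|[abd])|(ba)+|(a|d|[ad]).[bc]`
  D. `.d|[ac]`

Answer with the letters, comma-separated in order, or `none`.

A

A → match
B → no match
C → no match
D → no match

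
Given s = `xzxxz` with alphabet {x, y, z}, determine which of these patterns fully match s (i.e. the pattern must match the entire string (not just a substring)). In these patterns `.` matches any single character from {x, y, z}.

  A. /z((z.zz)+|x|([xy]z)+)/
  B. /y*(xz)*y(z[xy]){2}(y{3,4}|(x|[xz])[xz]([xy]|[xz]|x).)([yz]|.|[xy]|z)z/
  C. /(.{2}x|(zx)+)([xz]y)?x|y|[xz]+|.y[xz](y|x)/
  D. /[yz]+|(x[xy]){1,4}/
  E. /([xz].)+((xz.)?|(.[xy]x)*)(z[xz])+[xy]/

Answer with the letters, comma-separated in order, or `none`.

A → no match — must start with `z`
B → no match
C → match
D → no match
E → no match

C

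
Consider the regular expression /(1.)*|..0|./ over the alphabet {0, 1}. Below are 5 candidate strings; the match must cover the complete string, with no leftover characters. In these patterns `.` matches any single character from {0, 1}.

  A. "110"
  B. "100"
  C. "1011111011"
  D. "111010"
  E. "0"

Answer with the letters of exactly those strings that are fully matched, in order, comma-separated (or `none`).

A. "110" → match
B. "100" → match
C. "1011111011" → match
D. "111010" → match
E. "0" → match

A, B, C, D, E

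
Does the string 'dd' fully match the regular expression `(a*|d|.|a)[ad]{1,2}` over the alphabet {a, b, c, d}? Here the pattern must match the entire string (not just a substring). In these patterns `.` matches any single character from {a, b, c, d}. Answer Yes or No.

Yes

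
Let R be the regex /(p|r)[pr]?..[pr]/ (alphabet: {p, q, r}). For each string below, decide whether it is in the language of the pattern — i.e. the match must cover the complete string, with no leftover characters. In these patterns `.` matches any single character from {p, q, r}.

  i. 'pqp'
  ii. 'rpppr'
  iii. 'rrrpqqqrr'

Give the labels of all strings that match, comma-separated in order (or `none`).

ii

i → no match
ii → match
iii → no match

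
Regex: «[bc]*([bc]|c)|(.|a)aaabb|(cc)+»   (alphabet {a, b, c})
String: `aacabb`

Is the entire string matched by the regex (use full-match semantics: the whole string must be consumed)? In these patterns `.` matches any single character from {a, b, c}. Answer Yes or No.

No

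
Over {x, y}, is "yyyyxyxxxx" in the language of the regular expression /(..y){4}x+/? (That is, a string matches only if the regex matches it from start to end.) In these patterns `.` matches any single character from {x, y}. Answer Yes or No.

No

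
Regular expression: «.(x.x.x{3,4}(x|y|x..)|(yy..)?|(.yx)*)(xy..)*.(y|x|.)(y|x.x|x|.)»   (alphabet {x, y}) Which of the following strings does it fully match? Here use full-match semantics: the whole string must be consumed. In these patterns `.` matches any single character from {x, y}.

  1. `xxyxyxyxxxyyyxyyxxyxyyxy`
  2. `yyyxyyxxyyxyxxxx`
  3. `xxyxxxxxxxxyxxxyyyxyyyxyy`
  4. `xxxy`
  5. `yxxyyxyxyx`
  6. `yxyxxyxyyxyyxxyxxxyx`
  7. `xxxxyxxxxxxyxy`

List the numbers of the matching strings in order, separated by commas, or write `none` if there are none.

1, 2, 3, 4, 6, 7

1 → match
2 → match
3 → match
4 → match
5 → no match
6 → match
7 → match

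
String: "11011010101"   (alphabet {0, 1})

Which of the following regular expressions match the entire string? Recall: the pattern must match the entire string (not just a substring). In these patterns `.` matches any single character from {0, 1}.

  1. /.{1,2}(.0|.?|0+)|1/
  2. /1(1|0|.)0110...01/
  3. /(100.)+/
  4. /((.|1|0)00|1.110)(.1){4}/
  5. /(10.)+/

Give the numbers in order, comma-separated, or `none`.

1 → no match
2 → match
3 → no match — must start with "100"
4 → no match
5 → no match — must start with "10"

2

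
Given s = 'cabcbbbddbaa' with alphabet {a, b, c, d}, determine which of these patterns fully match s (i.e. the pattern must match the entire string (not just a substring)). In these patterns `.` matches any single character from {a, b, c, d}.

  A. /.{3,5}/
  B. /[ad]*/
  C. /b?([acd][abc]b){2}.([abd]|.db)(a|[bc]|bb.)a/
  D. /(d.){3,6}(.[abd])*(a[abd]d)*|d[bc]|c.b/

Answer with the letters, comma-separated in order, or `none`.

A → no match
B → no match
C → match
D → no match

C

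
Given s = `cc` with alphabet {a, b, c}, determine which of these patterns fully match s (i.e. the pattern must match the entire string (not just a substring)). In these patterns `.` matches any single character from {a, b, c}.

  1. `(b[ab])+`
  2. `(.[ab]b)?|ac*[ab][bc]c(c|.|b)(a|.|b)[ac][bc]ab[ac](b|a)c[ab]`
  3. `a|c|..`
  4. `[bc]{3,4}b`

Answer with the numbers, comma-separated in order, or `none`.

3

1 → no match — must start with `b`
2 → no match
3 → match
4 → no match — must end with `b`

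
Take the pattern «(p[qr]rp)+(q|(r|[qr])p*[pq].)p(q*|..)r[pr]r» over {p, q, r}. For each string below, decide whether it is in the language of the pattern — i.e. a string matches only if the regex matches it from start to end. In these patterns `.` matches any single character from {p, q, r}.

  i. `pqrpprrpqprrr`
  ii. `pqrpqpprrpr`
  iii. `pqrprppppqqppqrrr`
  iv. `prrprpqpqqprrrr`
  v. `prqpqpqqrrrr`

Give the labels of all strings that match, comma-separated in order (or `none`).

i, ii, iii

i → match
ii → match
iii → match
iv → no match
v → no match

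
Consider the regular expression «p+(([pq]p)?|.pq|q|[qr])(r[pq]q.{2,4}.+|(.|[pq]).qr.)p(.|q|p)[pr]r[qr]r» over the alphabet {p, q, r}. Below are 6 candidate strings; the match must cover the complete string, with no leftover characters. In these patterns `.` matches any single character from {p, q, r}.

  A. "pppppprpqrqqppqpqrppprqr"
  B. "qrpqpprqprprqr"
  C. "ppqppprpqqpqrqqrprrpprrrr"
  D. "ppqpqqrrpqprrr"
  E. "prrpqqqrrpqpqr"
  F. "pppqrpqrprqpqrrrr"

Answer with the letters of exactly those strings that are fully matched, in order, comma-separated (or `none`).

A, D, F

A → match
B → no match — must start with "p"
C → no match
D → match
E → no match
F → match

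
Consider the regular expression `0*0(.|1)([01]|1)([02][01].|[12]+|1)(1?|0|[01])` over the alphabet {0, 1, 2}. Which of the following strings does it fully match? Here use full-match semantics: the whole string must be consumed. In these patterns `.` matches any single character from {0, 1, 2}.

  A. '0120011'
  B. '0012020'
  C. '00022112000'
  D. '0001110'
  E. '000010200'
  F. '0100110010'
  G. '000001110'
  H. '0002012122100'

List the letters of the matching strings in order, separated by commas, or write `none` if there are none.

A → no match
B → match
C → no match
D → match
E → match
F → no match
G → match
H → no match

B, D, E, G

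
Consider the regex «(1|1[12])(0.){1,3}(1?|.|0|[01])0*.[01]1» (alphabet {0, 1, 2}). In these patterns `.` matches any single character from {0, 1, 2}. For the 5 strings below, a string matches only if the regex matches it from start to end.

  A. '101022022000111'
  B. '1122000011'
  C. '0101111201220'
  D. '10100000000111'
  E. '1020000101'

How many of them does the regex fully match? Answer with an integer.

A → no match
B → no match
C → no match — must start with '1'
D → match
E → match
Total matched: 2

2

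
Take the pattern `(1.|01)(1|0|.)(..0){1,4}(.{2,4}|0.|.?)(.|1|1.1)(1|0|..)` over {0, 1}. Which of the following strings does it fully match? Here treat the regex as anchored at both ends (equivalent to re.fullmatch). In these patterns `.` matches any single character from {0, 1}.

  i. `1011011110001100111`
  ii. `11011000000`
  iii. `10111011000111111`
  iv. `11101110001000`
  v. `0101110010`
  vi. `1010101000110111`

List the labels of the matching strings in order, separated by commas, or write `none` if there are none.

i → no match
ii → match
iii → match
iv → no match
v → no match
vi → match

ii, iii, vi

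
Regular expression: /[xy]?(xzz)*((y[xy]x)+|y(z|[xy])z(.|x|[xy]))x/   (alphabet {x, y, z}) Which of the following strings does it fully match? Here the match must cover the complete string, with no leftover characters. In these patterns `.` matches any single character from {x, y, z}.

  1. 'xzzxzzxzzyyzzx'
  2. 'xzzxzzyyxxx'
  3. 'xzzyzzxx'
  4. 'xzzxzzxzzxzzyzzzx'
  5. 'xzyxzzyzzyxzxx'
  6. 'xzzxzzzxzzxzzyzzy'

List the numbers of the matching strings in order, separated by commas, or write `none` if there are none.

1, 3, 4

1 → match
2. 'xzzxzzyyxxx' → no match
3. 'xzzyzzxx' → match
4 → match
5 → no match
6 → no match — must end with 'x'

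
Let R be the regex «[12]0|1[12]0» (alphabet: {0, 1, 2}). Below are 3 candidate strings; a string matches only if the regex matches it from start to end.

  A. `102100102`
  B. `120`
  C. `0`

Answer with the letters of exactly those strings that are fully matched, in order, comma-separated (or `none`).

A. `102100102` → no match — must end with `0`
B. `120` → match
C. `0` → no match

B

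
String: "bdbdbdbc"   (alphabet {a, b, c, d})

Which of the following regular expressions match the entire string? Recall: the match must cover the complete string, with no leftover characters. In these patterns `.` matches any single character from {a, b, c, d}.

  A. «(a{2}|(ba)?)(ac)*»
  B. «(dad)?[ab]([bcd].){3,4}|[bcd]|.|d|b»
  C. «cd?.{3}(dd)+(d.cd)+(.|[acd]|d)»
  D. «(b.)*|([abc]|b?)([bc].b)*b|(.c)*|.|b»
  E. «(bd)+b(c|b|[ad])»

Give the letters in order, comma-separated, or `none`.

D, E

A → no match
B → no match
C → no match — must start with "c"
D → match
E → match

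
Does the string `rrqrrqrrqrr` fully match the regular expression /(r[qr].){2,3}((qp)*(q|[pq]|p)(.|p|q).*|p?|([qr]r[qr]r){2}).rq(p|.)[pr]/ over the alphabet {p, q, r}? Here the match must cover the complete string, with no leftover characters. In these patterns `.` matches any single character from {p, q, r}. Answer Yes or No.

Yes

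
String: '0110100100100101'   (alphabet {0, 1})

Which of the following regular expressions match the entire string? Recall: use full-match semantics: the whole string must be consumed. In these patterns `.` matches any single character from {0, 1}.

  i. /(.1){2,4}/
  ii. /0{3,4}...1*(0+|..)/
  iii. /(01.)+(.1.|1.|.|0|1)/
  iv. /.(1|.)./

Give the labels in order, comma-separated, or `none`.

iii

i → no match
ii → no match
iii → match
iv → no match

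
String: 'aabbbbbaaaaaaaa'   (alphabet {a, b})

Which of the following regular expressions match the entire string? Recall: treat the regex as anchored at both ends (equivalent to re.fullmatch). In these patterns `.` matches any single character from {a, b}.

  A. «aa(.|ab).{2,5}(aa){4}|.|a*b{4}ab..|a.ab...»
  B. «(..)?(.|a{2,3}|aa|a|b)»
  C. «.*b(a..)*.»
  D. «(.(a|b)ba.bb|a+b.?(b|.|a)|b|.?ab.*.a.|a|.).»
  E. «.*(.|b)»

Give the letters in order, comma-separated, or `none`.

A, D, E

A → match
B → no match
C → no match
D → match
E → match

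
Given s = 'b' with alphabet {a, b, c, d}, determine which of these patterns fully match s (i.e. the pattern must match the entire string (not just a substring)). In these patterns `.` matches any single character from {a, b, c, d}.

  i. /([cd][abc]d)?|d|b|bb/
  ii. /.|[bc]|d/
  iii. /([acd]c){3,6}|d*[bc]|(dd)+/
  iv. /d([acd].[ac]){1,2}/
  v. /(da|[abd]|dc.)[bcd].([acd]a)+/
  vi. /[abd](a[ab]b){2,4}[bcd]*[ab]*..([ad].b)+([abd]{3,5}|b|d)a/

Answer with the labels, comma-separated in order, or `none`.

i → match
ii → match
iii → match
iv → no match — must start with 'd'
v → no match — must end with 'a'
vi → no match — must end with 'a'

i, ii, iii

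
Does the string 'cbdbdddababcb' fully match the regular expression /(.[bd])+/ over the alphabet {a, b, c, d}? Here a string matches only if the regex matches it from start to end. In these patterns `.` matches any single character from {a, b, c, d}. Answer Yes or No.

No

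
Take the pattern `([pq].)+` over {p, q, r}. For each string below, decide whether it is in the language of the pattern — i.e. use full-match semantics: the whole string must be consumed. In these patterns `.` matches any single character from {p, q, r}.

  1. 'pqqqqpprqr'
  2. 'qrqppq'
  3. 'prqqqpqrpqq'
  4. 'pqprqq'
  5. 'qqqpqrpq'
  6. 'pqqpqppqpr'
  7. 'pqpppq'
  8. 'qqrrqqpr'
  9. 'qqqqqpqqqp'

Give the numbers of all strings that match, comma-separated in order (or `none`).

1, 2, 4, 5, 6, 7, 9

1 → match
2 → match
3 → no match
4 → match
5 → match
6 → match
7 → match
8 → no match
9 → match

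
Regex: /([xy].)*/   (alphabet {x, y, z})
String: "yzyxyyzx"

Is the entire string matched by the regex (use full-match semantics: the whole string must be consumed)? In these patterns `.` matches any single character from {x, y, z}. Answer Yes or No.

No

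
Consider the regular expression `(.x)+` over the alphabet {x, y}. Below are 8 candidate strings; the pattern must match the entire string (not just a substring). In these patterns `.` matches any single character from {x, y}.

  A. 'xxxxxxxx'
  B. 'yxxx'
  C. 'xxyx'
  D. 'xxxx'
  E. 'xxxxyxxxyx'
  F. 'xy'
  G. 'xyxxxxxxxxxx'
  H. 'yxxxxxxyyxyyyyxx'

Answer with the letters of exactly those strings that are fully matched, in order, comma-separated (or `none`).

A, B, C, D, E

A. 'xxxxxxxx' → match
B. 'yxxx' → match
C. 'xxyx' → match
D. 'xxxx' → match
E. 'xxxxyxxxyx' → match
F. 'xy' → no match — must end with 'x'
G. 'xyxxxxxxxxxx' → no match
H → no match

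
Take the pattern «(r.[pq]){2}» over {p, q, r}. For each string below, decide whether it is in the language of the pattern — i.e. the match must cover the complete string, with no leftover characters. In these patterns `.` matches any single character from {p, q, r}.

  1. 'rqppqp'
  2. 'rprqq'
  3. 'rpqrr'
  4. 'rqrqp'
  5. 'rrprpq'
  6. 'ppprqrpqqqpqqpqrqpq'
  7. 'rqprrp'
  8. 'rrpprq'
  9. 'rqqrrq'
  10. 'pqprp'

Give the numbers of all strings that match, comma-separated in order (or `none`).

1. 'rqppqp' → no match
2. 'rprqq' → no match
3. 'rpqrr' → no match
4. 'rqrqp' → no match
5. 'rrprpq' → match
6 → no match — must start with 'r'
7. 'rqprrp' → match
8. 'rrpprq' → no match
9. 'rqqrrq' → match
10. 'pqprp' → no match — must start with 'r'

5, 7, 9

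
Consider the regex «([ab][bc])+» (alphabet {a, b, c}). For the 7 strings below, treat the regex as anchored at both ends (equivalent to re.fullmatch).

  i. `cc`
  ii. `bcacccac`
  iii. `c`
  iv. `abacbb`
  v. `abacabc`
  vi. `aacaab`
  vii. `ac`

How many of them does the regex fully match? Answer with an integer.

2

i → no match
ii → no match
iii → no match
iv → match
v → no match
vi → no match
vii → match
Total matched: 2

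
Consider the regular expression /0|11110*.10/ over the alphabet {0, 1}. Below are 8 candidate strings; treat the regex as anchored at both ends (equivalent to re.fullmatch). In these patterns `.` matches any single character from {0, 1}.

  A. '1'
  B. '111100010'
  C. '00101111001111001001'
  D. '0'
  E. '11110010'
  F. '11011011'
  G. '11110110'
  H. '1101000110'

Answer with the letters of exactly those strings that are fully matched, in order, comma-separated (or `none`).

B, D, E, G

A → no match
B → match
C → no match
D → match
E → match
F → no match
G → match
H → no match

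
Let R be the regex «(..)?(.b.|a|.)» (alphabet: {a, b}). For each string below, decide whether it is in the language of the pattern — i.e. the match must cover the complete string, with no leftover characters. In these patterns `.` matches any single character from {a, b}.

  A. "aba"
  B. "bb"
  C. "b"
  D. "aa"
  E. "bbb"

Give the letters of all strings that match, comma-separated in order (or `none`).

A, C, E

A. "aba" → match
B. "bb" → no match
C. "b" → match
D. "aa" → no match
E. "bbb" → match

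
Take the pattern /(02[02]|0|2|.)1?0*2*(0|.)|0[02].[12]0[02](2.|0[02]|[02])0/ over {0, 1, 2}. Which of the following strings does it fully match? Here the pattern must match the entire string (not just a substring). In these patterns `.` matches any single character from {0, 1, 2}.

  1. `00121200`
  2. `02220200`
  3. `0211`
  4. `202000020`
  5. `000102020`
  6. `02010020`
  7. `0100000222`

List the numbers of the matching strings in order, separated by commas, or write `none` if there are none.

2, 5, 6, 7

1 → no match
2 → match
3 → no match
4 → no match
5 → match
6 → match
7 → match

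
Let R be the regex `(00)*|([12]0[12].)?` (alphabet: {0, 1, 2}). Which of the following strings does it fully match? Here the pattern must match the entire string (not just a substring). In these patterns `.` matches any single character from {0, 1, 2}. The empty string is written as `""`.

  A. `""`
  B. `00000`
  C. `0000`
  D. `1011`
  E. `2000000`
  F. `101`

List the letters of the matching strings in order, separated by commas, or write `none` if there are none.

A → match
B → no match
C → match
D → match
E → no match
F → no match

A, C, D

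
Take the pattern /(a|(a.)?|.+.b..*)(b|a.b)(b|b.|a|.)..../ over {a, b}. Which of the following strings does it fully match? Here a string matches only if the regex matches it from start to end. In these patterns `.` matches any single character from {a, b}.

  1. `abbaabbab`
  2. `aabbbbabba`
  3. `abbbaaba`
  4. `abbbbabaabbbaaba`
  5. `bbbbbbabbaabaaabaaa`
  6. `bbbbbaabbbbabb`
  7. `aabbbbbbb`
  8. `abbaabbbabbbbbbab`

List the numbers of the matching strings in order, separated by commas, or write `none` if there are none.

2, 3, 4, 6, 7, 8

1 → no match
2 → match
3 → match
4 → match
5 → no match
6 → match
7 → match
8 → match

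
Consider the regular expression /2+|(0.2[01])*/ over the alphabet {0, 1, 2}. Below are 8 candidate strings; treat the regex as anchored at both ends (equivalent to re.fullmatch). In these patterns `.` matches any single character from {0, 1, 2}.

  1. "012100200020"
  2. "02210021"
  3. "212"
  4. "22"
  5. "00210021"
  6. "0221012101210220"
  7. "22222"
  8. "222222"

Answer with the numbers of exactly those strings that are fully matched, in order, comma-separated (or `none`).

1, 2, 4, 5, 6, 7, 8

1. "012100200020" → match
2. "02210021" → match
3. "212" → no match
4. "22" → match
5. "00210021" → match
6 → match
7. "22222" → match
8. "222222" → match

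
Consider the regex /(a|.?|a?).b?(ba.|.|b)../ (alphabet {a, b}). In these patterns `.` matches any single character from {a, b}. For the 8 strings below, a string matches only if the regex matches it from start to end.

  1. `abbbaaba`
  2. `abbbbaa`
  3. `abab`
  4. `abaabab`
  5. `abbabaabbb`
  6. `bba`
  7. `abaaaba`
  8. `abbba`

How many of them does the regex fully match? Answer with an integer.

3

1 → match
2 → no match
3 → match
4 → no match
5 → no match
6 → no match
7 → no match
8 → match
Total matched: 3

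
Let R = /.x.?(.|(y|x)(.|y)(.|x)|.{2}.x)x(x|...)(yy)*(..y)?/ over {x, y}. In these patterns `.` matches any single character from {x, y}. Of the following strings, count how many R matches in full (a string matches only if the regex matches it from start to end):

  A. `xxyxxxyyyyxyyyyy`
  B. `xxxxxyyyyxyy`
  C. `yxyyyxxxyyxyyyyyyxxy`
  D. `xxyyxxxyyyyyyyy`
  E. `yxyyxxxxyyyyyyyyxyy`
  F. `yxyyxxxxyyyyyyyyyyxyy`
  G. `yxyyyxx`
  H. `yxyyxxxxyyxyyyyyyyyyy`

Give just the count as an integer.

7

A → no match
B → match
C → match
D → match
E → match
F → match
G → match
H → match
Total matched: 7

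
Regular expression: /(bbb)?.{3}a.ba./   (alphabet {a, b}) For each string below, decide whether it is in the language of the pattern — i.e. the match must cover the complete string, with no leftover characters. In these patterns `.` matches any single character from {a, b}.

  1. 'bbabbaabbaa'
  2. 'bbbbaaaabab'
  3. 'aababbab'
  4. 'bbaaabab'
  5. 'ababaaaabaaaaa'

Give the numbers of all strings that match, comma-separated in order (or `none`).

2, 3, 4

1. 'bbabbaabbaa' → no match
2. 'bbbbaaaabab' → match
3. 'aababbab' → match
4. 'bbaaabab' → match
5 → no match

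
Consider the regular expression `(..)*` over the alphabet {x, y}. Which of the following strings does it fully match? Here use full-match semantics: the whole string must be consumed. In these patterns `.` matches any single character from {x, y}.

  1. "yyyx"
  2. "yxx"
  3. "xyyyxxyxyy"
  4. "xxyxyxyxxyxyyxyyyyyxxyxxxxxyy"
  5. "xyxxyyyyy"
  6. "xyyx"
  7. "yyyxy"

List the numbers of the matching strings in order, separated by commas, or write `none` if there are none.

1, 3, 6

1. "yyyx" → match
2. "yxx" → no match
3. "xyyyxxyxyy" → match
4 → no match
5. "xyxxyyyyy" → no match
6. "xyyx" → match
7. "yyyxy" → no match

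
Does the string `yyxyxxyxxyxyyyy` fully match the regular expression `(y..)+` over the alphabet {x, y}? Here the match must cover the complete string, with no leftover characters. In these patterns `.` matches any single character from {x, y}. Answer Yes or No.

Yes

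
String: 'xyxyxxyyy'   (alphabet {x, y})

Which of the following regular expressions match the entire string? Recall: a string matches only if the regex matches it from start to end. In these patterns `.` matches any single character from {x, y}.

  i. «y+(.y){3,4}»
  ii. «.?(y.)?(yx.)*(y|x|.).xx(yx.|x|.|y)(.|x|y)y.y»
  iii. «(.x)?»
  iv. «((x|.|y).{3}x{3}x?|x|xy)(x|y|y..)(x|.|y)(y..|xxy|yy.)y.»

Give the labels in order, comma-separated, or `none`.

i → no match — must start with 'y'
ii → no match
iii → no match
iv → match

iv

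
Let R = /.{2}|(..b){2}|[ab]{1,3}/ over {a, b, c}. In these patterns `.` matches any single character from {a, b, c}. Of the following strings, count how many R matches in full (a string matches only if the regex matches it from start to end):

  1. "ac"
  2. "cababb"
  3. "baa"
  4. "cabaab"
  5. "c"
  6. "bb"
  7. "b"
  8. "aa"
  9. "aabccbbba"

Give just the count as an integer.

7

1 → match
2 → match
3 → match
4 → match
5 → no match
6 → match
7 → match
8 → match
9 → no match
Total matched: 7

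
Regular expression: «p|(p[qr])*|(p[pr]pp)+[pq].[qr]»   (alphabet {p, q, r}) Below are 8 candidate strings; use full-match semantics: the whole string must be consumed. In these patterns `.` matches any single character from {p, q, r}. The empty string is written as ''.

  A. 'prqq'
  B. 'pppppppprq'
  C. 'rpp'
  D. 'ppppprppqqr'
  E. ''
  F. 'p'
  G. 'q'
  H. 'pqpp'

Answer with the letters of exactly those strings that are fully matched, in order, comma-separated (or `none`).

A → no match
B → no match
C → no match
D → match
E → match
F → match
G → no match
H → no match

D, E, F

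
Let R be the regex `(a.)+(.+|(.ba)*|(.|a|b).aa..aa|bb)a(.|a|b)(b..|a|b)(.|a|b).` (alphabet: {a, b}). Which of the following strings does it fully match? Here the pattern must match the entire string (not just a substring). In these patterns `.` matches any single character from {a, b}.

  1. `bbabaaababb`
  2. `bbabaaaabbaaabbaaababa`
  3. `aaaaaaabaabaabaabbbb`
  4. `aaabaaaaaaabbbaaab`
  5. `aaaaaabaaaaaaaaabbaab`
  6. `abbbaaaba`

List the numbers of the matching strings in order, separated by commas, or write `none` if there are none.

1 → no match — must start with `a`
2 → no match — must start with `a`
3 → match
4 → no match
5 → match
6 → match

3, 5, 6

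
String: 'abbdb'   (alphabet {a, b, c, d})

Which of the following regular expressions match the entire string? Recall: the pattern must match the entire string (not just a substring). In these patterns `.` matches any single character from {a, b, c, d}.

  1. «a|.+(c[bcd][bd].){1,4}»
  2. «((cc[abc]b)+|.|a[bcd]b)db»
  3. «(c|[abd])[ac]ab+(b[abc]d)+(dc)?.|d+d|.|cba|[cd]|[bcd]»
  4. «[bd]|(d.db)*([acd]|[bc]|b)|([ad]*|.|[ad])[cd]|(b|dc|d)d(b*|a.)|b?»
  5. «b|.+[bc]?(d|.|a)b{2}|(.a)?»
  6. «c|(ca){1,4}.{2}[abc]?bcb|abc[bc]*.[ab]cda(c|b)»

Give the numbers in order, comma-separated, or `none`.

2

1 → no match
2 → match
3 → no match
4 → no match
5 → no match
6 → no match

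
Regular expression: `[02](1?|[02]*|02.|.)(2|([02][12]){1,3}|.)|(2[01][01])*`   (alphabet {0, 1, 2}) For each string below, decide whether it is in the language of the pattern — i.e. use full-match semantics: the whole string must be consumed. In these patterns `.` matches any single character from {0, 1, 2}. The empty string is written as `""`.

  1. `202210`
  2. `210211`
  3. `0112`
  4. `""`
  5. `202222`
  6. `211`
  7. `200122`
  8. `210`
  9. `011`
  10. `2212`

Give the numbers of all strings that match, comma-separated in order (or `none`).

2, 4, 5, 6, 7, 8, 9

1 → no match
2 → match
3 → no match
4 → match
5 → match
6 → match
7 → match
8 → match
9 → match
10 → no match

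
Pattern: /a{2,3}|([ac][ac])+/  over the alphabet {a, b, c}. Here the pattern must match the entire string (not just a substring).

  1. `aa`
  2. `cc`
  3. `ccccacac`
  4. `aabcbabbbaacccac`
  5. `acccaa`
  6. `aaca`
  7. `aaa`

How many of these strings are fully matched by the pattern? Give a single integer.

1. `aa` → match
2. `cc` → match
3. `ccccacac` → match
4 → no match
5. `acccaa` → match
6. `aaca` → match
7. `aaa` → match
Total matched: 6

6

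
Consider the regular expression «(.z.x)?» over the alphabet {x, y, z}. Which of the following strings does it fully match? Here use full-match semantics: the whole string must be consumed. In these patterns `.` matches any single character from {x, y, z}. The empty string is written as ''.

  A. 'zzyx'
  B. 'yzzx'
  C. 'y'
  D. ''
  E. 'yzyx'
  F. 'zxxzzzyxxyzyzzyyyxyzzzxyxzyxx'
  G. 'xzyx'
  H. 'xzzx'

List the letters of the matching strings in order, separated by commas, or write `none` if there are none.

A, B, D, E, G, H

A → match
B → match
C → no match
D → match
E → match
F → no match
G → match
H → match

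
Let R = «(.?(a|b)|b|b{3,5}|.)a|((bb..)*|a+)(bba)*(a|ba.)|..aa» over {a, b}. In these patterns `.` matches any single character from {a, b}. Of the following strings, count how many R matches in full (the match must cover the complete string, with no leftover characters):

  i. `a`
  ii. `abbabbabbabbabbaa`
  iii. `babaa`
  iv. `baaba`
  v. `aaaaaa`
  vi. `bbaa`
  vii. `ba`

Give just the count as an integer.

5

i → match
ii → match
iii → no match
iv → no match
v → match
vi → match
vii → match
Total matched: 5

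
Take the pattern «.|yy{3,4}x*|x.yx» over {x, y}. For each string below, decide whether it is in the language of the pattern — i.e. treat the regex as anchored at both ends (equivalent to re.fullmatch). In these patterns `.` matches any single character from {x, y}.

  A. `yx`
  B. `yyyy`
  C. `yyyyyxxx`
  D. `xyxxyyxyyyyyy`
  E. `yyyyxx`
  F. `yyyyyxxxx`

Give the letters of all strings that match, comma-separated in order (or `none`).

B, C, E, F

A → no match
B → match
C → match
D → no match
E → match
F → match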